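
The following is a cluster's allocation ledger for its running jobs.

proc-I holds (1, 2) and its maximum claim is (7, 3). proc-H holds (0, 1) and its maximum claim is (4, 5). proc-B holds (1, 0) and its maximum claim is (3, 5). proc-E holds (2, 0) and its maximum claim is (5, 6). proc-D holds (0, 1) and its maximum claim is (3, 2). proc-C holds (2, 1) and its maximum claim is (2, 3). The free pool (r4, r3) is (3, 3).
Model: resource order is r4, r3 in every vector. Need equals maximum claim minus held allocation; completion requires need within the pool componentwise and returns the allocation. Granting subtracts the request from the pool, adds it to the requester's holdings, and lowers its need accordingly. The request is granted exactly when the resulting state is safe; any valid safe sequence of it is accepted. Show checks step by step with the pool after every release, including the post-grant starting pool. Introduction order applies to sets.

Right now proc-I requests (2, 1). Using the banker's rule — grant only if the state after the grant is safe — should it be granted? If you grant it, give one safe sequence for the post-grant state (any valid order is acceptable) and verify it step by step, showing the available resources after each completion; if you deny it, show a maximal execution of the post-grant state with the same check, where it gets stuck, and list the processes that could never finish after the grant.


DENY. Granting would leave the state unsafe.
Key observation: after proc-C, proc-D the pool peaks at (3, 4), and each blocked process is short somewhere: proc-I on r4; proc-H on r4; proc-B on r3; proc-E on r3.
After a pretend grant, a maximal execution: proc-C, proc-D — then nothing else fits. Check, step by step:
  pool = (1, 2)
  run proc-C (needs (0, 2), free (1, 2)); after release of (2, 1) the pool is (3, 3)
  run proc-D (needs (3, 1), free (3, 3)); after release of (0, 1) the pool is (3, 4)
  proc-I cannot run: need (4, 0) vs free (3, 4) (insufficient r4)
  proc-H cannot run: need (4, 4) vs free (3, 4) (insufficient r4)
  proc-B cannot run: need (2, 5) vs free (3, 4) (insufficient r3)
  proc-E cannot run: need (3, 6) vs free (3, 4) (insufficient r3)
Had the request been granted, proc-I, proc-H, proc-B and proc-E could never finish.


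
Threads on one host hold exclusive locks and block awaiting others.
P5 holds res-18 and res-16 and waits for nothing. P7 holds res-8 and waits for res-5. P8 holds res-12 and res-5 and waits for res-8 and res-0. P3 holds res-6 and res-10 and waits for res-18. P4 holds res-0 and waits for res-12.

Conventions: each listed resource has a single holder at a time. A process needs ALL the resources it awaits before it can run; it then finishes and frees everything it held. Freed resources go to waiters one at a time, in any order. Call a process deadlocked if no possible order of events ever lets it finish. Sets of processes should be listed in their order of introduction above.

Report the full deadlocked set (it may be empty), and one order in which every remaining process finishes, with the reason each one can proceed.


The deadlocked set is P7, P8 and P4.
Key observation: the loop P7 -> P8 -> P7 blocks itself forever; P4 is caught in further circular waits.
One completion order for the rest: P5, P3.
Verifying each step:
  P5 waits on nothing -> runs at once and releases res-18 and res-16
  run P3 (all its waits — res-18 — are resolved); releases res-6 and res-10


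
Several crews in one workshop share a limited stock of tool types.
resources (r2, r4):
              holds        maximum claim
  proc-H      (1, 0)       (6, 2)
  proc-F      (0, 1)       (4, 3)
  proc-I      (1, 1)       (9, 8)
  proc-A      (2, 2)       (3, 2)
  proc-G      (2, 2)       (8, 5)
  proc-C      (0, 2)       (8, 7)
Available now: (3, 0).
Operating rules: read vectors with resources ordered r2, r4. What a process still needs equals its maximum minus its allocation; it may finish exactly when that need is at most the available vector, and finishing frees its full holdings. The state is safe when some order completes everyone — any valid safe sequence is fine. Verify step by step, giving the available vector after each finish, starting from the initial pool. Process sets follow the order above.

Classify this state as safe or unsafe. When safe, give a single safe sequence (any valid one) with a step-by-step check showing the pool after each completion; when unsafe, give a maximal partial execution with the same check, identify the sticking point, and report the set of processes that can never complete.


SAFE. One safe sequence: proc-A, proc-H, proc-F, proc-G, proc-C, proc-I.
Key observation: proc-H marks the first exact bind of the order: its need (5, 2) fits the free (5, 2) with zero slack on a requested resource.
Check, step by step:
  pool = (3, 0)
  proc-A: need (1, 0) fits (3, 0); releases (2, 2), pool now (5, 2)
  proc-H: need (5, 2) fits (5, 2); releases (1, 0), pool now (6, 2)
  proc-F: need (4, 2) fits (6, 2); releases (0, 1), pool now (6, 3)
  proc-G: need (6, 3) fits (6, 3); releases (2, 2), pool now (8, 5)
  proc-C: need (8, 5) fits (8, 5); releases (0, 2), pool now (8, 7)
  proc-I: need (8, 7) fits (8, 7); releases (1, 1), pool now (9, 8)


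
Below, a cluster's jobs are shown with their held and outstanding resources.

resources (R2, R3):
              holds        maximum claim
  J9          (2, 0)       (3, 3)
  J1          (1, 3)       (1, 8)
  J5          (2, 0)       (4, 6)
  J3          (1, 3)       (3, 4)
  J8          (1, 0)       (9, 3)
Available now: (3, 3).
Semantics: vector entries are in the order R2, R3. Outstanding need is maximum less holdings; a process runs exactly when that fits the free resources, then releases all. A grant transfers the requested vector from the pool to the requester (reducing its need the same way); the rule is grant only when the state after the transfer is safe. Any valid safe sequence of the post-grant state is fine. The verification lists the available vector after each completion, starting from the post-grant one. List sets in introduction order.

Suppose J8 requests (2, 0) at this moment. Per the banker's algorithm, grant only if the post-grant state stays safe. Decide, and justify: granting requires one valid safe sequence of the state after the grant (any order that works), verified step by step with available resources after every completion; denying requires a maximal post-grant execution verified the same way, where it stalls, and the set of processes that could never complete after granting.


GRANT: granting preserves safety; a valid post-grant sequence is J9, J3, J1, J5, J8.
Key observation: even at the reduced pool (1, 3), J9 fits immediately, so safety survives the grant.
Step-by-step check of the post-grant state:
  pool = (1, 3)
  J9: need (1, 3) fits (1, 3); releases (2, 0), pool now (3, 3)
  J3: need (2, 1) fits (3, 3); releases (1, 3), pool now (4, 6)
  J1: need (0, 5) fits (4, 6); releases (1, 3), pool now (5, 9)
  J5: need (2, 6) fits (5, 9); releases (2, 0), pool now (7, 9)
  J8: need (6, 3) fits (7, 9); releases (3, 0), pool now (10, 9)


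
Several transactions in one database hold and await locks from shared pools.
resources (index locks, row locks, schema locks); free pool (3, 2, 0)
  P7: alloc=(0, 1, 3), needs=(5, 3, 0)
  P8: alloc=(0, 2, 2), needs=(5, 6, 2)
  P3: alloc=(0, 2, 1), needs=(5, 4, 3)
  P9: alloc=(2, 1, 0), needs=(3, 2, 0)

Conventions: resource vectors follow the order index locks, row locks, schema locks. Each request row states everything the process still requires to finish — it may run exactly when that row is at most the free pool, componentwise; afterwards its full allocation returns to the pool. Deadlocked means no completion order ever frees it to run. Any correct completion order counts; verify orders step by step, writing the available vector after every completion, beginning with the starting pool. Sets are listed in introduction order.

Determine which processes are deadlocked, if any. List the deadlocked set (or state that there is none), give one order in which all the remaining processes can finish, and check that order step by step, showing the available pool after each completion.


The deadlocked set is empty.
Key observation: the pool covers P9 at once, and every later process fits after earlier releases.
One completion order for the rest: P9, P7, P3, P8. Verifying each step:
  pool = (3, 2, 0)
  run P9 (needs (3, 2, 0), free (3, 2, 0)); after release of (2, 1, 0) the pool is (5, 3, 0)
  run P7 (needs (5, 3, 0), free (5, 3, 0)); after release of (0, 1, 3) the pool is (5, 4, 3)
  run P3 (needs (5, 4, 3), free (5, 4, 3)); after release of (0, 2, 1) the pool is (5, 6, 4)
  run P8 (needs (5, 6, 2), free (5, 6, 4)); after release of (0, 2, 2) the pool is (5, 8, 6)


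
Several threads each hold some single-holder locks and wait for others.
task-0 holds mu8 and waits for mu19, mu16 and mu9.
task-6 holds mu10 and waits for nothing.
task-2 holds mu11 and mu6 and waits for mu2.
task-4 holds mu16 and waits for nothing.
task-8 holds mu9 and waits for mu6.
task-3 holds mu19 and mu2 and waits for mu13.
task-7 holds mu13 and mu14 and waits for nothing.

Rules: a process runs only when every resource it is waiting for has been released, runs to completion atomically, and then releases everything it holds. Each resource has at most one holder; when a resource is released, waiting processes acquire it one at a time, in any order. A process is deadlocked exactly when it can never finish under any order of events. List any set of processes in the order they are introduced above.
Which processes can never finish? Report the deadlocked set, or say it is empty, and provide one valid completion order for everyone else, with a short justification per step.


No process is deadlocked.
Key observation: although several processes wait, no cycle exists — each chain bottoms out at a free runner.
One completion order for the rest: task-7, task-6, task-3, task-2, task-8, task-4, task-0.
Walking it through:
  task-7: no waits; runs immediately, freeing mu13 and mu14
  task-6: no waits; runs immediately, freeing mu10
  task-3 waits on mu13 — all released -> runs and releases mu19 and mu2
  task-2 waits on mu2 — all released -> runs and releases mu11 and mu6
  task-8 waits on mu6 — all released -> runs and releases mu9
  task-4: no waits; runs immediately, freeing mu16
  task-0 waits on mu19, mu16 and mu9 — all released -> runs and releases mu8


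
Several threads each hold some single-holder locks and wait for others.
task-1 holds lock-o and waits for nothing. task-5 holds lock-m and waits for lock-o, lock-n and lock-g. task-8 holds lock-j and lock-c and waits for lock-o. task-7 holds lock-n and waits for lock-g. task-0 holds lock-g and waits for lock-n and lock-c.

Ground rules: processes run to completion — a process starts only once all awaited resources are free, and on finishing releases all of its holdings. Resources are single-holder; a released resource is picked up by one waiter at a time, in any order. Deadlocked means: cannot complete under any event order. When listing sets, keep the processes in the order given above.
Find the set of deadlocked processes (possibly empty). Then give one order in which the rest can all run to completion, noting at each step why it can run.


Deadlocked: task-5, task-7 and task-0.
Key observation: nobody on the ring task-7 -> task-0 -> task-7 can start until another member finishes, which never happens; task-5 waits into the deadlock from upstream.
A valid finishing order for the others: task-1, task-8.
Check, step by step:
  run task-1 (it waits on nothing); releases lock-o
  task-8: everything it awaited (lock-o) is free; runs, freeing lock-j and lock-c


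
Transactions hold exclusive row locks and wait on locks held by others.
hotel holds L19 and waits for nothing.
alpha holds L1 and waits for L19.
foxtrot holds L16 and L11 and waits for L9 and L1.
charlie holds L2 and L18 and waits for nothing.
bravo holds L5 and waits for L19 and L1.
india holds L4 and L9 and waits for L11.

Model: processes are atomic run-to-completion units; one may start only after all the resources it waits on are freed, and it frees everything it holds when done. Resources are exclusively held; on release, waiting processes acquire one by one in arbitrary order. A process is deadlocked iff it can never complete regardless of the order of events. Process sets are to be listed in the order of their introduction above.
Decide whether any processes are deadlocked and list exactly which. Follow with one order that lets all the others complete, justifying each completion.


The deadlocked set is foxtrot and india.
Key observation: along foxtrot -> india -> foxtrot, each member waits on what the next one holds — a deadlock; no other process is dragged down with it.
The rest can finish in the order hotel, alpha, charlie, bravo.
Step-by-step check:
  hotel waits on nothing -> runs at once and releases L19
  alpha waits on L19 — all released -> runs and releases L1
  charlie waits on nothing -> runs at once and releases L2 and L18
  bravo waits on L19 and L1 — all released -> runs and releases L5


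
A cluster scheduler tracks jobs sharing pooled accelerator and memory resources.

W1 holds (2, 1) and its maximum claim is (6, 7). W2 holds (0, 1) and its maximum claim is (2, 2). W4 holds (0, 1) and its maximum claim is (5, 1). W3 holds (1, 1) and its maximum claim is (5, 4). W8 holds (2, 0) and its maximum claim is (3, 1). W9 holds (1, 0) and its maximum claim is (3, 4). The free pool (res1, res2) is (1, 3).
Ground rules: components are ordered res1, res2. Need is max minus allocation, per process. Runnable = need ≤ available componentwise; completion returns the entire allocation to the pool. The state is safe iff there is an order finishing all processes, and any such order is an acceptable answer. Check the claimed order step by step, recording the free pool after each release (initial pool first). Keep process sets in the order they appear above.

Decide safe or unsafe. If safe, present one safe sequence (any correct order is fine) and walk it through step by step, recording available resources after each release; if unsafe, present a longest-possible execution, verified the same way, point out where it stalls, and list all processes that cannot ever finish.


SAFE. One safe sequence: W8, W2, W9, W3, W4, W1.
Key observation: the order's first zero-slack moment is W8 ((1, 1) needed, (1, 3) free — a requested resource with nothing to spare).
Check, step by step:
  pool = (1, 3)
  W8: need (1, 1) fits (1, 3); releases (2, 0), pool now (3, 3)
  W2: need (2, 1) fits (3, 3); releases (0, 1), pool now (3, 4)
  W9: need (2, 4) fits (3, 4); releases (1, 0), pool now (4, 4)
  W3: need (4, 3) fits (4, 4); releases (1, 1), pool now (5, 5)
  W4: need (5, 0) fits (5, 5); releases (0, 1), pool now (5, 6)
  W1: need (4, 6) fits (5, 6); releases (2, 1), pool now (7, 7)


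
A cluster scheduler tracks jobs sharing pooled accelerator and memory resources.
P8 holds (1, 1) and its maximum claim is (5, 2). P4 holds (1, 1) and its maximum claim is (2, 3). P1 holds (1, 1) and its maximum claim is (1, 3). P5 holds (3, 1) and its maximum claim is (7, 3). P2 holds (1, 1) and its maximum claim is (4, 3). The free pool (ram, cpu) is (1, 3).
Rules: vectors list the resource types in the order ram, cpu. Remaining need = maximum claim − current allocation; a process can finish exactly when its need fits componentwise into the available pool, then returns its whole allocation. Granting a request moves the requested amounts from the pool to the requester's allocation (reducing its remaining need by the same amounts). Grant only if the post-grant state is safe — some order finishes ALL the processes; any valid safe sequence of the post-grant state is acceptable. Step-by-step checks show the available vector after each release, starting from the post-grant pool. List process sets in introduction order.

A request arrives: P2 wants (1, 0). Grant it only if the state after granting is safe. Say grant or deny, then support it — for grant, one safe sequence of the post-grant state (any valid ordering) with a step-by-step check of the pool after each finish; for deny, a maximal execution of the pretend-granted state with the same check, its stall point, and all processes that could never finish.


GRANT: granting preserves safety; a valid post-grant sequence is P1, P4, P2, P8, P5.
Key observation: even at the reduced pool (0, 3), P1 fits immediately, so safety survives the grant.
Check on the post-grant state, step by step:
  pool = (0, 3)
  P1: need (0, 2) fits (0, 3); releases (1, 1), pool now (1, 4)
  P4: need (1, 2) fits (1, 4); releases (1, 1), pool now (2, 5)
  P2: need (2, 2) fits (2, 5); releases (2, 1), pool now (4, 6)
  P8: need (4, 1) fits (4, 6); releases (1, 1), pool now (5, 7)
  P5: need (4, 2) fits (5, 7); releases (3, 1), pool now (8, 8)


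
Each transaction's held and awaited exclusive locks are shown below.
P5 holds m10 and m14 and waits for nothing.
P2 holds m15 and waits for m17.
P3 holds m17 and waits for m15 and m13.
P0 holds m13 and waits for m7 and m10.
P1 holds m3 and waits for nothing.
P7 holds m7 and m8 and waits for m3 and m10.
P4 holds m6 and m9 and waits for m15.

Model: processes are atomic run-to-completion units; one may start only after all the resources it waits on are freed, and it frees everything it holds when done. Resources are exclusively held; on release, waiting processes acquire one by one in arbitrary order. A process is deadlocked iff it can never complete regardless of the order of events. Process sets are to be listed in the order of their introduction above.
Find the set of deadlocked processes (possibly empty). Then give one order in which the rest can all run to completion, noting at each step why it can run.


Deadlocked set: P2, P3 and P4.
Key observation: the cycle P2 -> P3 -> P2 can never break — each member waits on the next; P4 waits into the deadlock from upstream.
The rest can finish in the order P1, P5, P7, P0.
Step-by-step check:
  P1 waits on nothing -> runs at once and releases m3
  P5 waits on nothing -> runs at once and releases m10 and m14
  P7: everything it awaited (m3 and m10) is free; runs, freeing m7 and m8
  P0: everything it awaited (m7 and m10) is free; runs, freeing m13


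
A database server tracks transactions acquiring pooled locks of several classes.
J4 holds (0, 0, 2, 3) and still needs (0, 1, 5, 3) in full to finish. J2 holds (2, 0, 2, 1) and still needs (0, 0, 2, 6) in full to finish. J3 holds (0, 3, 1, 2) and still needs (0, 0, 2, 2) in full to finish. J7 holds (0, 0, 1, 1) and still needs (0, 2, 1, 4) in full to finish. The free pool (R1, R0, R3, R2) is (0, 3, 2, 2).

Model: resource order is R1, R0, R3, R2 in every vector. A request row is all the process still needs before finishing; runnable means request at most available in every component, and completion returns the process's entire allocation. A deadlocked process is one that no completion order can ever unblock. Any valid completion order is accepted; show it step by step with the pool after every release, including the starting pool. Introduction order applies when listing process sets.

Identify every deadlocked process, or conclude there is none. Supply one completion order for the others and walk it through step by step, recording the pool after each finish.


Deadlocked: J4 and J2.
Key observation: after J3, J7 the pool peaks at (0, 6, 4, 5), and each blocked process is short somewhere: J4 on R3; J2 on R2.
One completion order for the rest: J3, J7. Step-by-step check:
  pool = (0, 3, 2, 2)
  J3: need (0, 0, 2, 2) fits (0, 3, 2, 2); releases (0, 3, 1, 2), pool now (0, 6, 3, 4)
  J7: need (0, 2, 1, 4) fits (0, 6, 3, 4); releases (0, 0, 1, 1), pool now (0, 6, 4, 5)
The stuck group stays short no matter what:
  J4 still needs (0, 1, 5, 3) but only (0, 6, 4, 5) is free — short on R3
  J2 still needs (0, 0, 2, 6) but only (0, 6, 4, 5) is free — short on R2


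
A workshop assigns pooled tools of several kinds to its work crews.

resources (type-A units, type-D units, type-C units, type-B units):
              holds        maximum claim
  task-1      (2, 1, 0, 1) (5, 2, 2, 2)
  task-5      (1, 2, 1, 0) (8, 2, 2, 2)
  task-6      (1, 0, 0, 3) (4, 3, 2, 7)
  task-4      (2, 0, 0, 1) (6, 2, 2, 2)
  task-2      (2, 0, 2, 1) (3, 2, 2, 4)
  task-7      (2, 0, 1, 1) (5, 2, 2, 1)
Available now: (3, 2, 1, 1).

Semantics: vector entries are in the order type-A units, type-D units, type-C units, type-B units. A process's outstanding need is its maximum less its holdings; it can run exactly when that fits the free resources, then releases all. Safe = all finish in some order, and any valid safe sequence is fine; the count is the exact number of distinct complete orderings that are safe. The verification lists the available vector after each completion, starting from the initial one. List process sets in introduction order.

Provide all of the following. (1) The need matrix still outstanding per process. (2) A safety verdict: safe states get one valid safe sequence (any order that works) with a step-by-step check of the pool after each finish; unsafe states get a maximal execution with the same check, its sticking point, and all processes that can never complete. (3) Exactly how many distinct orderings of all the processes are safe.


(1) Remaining need (order type-A units, type-D units, type-C units, type-B units):
  task-1: (3, 1, 2, 1)
  task-5: (7, 0, 1, 2)
  task-6: (3, 3, 2, 4)
  task-4: (4, 2, 2, 1)
  task-2: (1, 2, 0, 3)
  task-7: (3, 2, 1, 0)
(2) SAFE, for example via the order task-7, task-1, task-2, task-4, task-6, task-5.
Key observation: the first exact fit in this order is task-7 — it needs (3, 2, 1, 0) with (3, 2, 1, 1) free, meeting a requested resource to the last unit.
Check, step by step:
  pool = (3, 2, 1, 1)
  task-7 needs (3, 2, 1, 0) <= (3, 2, 1, 1) -> finishes; pool += (2, 0, 1, 1) = (5, 2, 2, 2)
  task-1 needs (3, 1, 2, 1) <= (5, 2, 2, 2) -> finishes; pool += (2, 1, 0, 1) = (7, 3, 2, 3)
  task-2 needs (1, 2, 0, 3) <= (7, 3, 2, 3) -> finishes; pool += (2, 0, 2, 1) = (9, 3, 4, 4)
  task-4 needs (4, 2, 2, 1) <= (9, 3, 4, 4) -> finishes; pool += (2, 0, 0, 1) = (11, 3, 4, 5)
  task-6 needs (3, 3, 2, 4) <= (11, 3, 4, 5) -> finishes; pool += (1, 0, 0, 3) = (12, 3, 4, 8)
  task-5 needs (7, 0, 1, 2) <= (12, 3, 4, 8) -> finishes; pool += (1, 2, 1, 0) = (13, 5, 5, 8)
(3) Precisely 30 of the possible complete orderings are safe sequences.


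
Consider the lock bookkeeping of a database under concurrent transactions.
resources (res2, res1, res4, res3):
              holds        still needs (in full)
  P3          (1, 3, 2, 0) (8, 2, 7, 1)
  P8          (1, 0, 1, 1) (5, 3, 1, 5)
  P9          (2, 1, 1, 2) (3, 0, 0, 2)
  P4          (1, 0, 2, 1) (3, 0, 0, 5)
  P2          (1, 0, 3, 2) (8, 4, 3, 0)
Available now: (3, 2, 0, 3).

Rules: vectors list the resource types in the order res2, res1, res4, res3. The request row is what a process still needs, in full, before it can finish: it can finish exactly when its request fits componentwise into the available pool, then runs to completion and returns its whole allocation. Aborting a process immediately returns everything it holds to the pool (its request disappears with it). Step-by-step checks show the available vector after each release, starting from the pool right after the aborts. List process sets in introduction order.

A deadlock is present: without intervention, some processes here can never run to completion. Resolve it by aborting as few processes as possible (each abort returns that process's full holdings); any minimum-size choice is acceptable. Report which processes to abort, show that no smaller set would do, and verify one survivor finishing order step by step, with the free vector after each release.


The answer: abort P2.
Key observation: P3 was stuck for good until P2 gave back (1, 0, 3, 2); in the order shown it finishes at step 4.
Why nothing smaller works: aborting no one leaves the state deadlocked as given.
Survivors finish in the order: P9, P8, P4, P3. Step-by-step check (pool after the aborts first):
  pool = (4, 2, 3, 5)
  P9: need (3, 0, 0, 2) fits (4, 2, 3, 5); releases (2, 1, 1, 2), pool now (6, 3, 4, 7)
  P8: need (5, 3, 1, 5) fits (6, 3, 4, 7); releases (1, 0, 1, 1), pool now (7, 3, 5, 8)
  P4: need (3, 0, 0, 5) fits (7, 3, 5, 8); releases (1, 0, 2, 1), pool now (8, 3, 7, 9)
  P3: need (8, 2, 7, 1) fits (8, 3, 7, 9); releases (1, 3, 2, 0), pool now (9, 6, 9, 9)


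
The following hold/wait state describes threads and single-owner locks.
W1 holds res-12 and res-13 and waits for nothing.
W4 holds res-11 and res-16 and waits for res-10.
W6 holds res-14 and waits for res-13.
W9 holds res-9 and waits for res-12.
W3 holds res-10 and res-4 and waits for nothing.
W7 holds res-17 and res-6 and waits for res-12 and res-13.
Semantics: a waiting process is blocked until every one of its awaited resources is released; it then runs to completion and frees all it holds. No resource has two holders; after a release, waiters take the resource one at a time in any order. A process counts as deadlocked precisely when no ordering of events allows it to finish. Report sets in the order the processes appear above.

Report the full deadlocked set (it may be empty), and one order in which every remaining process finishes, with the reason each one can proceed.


The deadlocked set is empty.
Key observation: no waiting chain loops back on itself — every chain ends at a process that waits on nothing, so everyone eventually runs.
One completion order for the rest: W1, W6, W7, W3, W9, W4.
Verifying each step:
  run W1 (it waits on nothing); releases res-12 and res-13
  W6: everything it awaited (res-13) is free; runs, freeing res-14
  W7: everything it awaited (res-12 and res-13) is free; runs, freeing res-17 and res-6
  run W3 (it waits on nothing); releases res-10 and res-4
  W9: everything it awaited (res-12) is free; runs, freeing res-9
  W4: everything it awaited (res-10) is free; runs, freeing res-11 and res-16


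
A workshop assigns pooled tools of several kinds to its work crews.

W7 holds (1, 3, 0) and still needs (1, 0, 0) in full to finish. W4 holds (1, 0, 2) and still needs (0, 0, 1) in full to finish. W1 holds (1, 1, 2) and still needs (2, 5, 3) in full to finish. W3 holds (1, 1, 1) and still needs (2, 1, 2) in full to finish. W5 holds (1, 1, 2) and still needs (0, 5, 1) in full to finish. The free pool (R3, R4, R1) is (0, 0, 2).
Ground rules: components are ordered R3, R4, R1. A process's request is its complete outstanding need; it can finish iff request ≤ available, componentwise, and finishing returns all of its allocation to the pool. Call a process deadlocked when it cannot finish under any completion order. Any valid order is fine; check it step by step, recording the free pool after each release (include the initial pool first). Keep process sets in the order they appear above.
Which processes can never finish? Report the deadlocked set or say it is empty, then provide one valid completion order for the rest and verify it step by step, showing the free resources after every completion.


Deadlocked: W1 and W5.
Key observation: no order helps: past W4, W7, W3, the free pool tops out at (3, 4, 5), below what each blocked process needs in R4.
One completion order for the rest: W4, W7, W3. Check, step by step:
  pool = (0, 0, 2)
  run W4 (needs (0, 0, 1), free (0, 0, 2)); after release of (1, 0, 2) the pool is (1, 0, 4)
  run W7 (needs (1, 0, 0), free (1, 0, 4)); after release of (1, 3, 0) the pool is (2, 3, 4)
  run W3 (needs (2, 1, 2), free (2, 3, 4)); after release of (1, 1, 1) the pool is (3, 4, 5)
The stuck group stays short no matter what:
  W1 cannot run: need (2, 5, 3) vs free (3, 4, 5) (insufficient R4)
  W5 cannot run: need (0, 5, 1) vs free (3, 4, 5) (insufficient R4)


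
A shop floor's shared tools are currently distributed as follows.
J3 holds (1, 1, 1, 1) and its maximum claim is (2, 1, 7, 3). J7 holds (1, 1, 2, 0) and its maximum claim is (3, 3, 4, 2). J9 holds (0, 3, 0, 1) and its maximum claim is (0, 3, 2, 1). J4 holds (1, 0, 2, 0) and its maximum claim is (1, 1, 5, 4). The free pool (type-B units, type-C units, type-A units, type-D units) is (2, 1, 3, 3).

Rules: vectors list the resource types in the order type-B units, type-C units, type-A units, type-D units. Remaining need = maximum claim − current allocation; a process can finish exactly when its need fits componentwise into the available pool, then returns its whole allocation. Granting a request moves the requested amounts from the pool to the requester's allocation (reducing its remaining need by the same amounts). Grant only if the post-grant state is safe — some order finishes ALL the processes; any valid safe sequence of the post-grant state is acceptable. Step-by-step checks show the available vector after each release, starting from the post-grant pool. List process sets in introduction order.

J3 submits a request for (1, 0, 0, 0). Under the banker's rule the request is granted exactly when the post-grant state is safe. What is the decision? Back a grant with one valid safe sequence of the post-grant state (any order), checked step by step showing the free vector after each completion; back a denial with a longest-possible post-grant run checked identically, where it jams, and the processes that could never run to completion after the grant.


GRANT — the state after the grant stays safe, e.g. via J9, J4, J7, J3.
Key observation: with (1, 1, 3, 3) left after the transfer, J9 can run at once — the state stays safe.
Step-by-step check of the post-grant state:
  pool = (1, 1, 3, 3)
  run J9 (needs (0, 0, 2, 0), free (1, 1, 3, 3)); after release of (0, 3, 0, 1) the pool is (1, 4, 3, 4)
  run J4 (needs (0, 1, 3, 4), free (1, 4, 3, 4)); after release of (1, 0, 2, 0) the pool is (2, 4, 5, 4)
  run J7 (needs (2, 2, 2, 2), free (2, 4, 5, 4)); after release of (1, 1, 2, 0) the pool is (3, 5, 7, 4)
  run J3 (needs (0, 0, 6, 2), free (3, 5, 7, 4)); after release of (2, 1, 1, 1) the pool is (5, 6, 8, 5)


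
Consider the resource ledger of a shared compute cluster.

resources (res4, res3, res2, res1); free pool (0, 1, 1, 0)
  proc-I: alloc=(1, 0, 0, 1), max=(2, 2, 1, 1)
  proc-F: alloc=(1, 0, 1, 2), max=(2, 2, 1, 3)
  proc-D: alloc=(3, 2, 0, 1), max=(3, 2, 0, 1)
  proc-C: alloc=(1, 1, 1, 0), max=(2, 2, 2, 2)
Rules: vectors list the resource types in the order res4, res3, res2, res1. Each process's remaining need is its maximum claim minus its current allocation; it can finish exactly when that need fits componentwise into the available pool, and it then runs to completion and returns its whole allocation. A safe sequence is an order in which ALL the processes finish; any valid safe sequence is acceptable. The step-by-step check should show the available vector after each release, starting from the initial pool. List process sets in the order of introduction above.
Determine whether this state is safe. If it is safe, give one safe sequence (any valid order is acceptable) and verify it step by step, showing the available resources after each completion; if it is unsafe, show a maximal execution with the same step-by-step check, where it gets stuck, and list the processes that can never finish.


SAFE. One safe sequence: proc-D, proc-F, proc-C, proc-I.
Key observation: the first exact fit in this order is proc-F — it needs (1, 2, 0, 1) with (3, 3, 1, 1) free, meeting a requested resource to the last unit.
Step-by-step check:
  pool = (0, 1, 1, 0)
  proc-D: need (0, 0, 0, 0) fits (0, 1, 1, 0); releases (3, 2, 0, 1), pool now (3, 3, 1, 1)
  proc-F: need (1, 2, 0, 1) fits (3, 3, 1, 1); releases (1, 0, 1, 2), pool now (4, 3, 2, 3)
  proc-C: need (1, 1, 1, 2) fits (4, 3, 2, 3); releases (1, 1, 1, 0), pool now (5, 4, 3, 3)
  proc-I: need (1, 2, 1, 0) fits (5, 4, 3, 3); releases (1, 0, 0, 1), pool now (6, 4, 3, 4)


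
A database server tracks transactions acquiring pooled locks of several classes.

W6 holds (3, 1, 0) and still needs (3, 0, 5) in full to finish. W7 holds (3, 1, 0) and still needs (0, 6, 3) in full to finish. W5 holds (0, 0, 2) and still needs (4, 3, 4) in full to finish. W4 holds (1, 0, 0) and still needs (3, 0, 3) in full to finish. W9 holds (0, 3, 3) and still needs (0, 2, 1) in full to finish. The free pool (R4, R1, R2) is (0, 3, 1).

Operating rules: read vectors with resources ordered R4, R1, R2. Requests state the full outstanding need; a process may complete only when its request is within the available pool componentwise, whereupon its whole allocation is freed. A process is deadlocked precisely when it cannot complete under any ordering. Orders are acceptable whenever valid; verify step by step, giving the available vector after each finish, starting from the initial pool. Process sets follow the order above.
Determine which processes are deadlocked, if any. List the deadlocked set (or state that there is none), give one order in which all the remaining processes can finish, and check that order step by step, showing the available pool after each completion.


The deadlocked set is empty.
Key observation: W9 leads a chain of completions in which each release enables another process.
The rest can finish in the order W9, W7, W4, W5, W6. Walking it through:
  pool = (0, 3, 1)
  run W9 (needs (0, 2, 1), free (0, 3, 1)); after release of (0, 3, 3) the pool is (0, 6, 4)
  run W7 (needs (0, 6, 3), free (0, 6, 4)); after release of (3, 1, 0) the pool is (3, 7, 4)
  run W4 (needs (3, 0, 3), free (3, 7, 4)); after release of (1, 0, 0) the pool is (4, 7, 4)
  run W5 (needs (4, 3, 4), free (4, 7, 4)); after release of (0, 0, 2) the pool is (4, 7, 6)
  run W6 (needs (3, 0, 5), free (4, 7, 6)); after release of (3, 1, 0) the pool is (7, 8, 6)


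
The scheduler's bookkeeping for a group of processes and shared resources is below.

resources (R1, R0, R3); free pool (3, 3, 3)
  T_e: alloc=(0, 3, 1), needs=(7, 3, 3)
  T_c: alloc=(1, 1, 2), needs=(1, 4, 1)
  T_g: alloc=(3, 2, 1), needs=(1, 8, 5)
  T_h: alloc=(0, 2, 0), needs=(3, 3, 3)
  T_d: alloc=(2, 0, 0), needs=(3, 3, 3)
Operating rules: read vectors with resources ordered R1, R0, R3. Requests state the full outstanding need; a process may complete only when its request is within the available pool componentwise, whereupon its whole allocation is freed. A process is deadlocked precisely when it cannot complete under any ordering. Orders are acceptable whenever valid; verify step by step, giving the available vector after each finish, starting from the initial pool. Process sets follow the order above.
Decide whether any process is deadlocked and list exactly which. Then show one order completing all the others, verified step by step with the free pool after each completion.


Deadlocked: T_e and T_g.
Key observation: after T_h, T_d, T_c the pool peaks at (6, 6, 5), and each blocked process is short somewhere: T_e on R1; T_g on R0.
The rest can finish in the order T_h, T_d, T_c. Check, step by step:
  pool = (3, 3, 3)
  T_h: need (3, 3, 3) fits (3, 3, 3); releases (0, 2, 0), pool now (3, 5, 3)
  T_d: need (3, 3, 3) fits (3, 5, 3); releases (2, 0, 0), pool now (5, 5, 3)
  T_c: need (1, 4, 1) fits (5, 5, 3); releases (1, 1, 2), pool now (6, 6, 5)
The stuck group stays short no matter what:
  T_e still needs (7, 3, 3) but only (6, 6, 5) is free — short on R1
  T_g still needs (1, 8, 5) but only (6, 6, 5) is free — short on R0


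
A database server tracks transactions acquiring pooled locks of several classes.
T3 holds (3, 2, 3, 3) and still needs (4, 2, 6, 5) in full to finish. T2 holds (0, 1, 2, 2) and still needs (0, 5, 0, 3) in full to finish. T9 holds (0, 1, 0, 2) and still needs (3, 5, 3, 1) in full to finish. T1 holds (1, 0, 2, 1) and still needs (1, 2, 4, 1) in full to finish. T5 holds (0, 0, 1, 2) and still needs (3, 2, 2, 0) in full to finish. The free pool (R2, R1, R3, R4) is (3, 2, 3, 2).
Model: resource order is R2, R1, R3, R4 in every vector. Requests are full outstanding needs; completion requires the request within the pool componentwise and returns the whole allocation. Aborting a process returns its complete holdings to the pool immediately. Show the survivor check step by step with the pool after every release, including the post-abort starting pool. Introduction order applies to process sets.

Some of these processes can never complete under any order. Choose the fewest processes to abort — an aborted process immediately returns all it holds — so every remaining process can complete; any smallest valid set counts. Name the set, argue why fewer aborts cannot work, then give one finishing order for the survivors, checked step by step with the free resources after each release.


Abort T9.
Key observation: aborting T9 returns (0, 1, 0, 2), and T2 — hopeless before — runs at step 4 with the returned capacity in the pool.
No smaller set exists: with zero aborts the deadlock remains.
One survivor order: T5, T1, T3, T2. Step-by-step check (post-abort pool first):
  pool = (3, 3, 3, 4)
  T5: need (3, 2, 2, 0) fits (3, 3, 3, 4); releases (0, 0, 1, 2), pool now (3, 3, 4, 6)
  T1: need (1, 2, 4, 1) fits (3, 3, 4, 6); releases (1, 0, 2, 1), pool now (4, 3, 6, 7)
  T3: need (4, 2, 6, 5) fits (4, 3, 6, 7); releases (3, 2, 3, 3), pool now (7, 5, 9, 10)
  T2: need (0, 5, 0, 3) fits (7, 5, 9, 10); releases (0, 1, 2, 2), pool now (7, 6, 11, 12)


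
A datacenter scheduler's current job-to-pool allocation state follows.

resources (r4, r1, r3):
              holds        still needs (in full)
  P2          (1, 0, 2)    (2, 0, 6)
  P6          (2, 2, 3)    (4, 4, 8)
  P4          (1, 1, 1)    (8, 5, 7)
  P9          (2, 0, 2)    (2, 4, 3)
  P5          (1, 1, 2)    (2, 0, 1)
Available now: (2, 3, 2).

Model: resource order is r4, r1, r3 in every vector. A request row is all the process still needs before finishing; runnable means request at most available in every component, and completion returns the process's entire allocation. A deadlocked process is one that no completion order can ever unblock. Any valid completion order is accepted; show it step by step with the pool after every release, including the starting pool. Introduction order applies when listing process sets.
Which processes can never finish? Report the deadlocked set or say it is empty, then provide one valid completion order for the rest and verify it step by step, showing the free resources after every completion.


Nothing here is deadlocked.
Key observation: P5 fits the free pool immediately, and its release cascades until everyone finishes.
The rest can finish in the order P5, P9, P2, P6, P4. Walking it through:
  pool = (2, 3, 2)
  P5: need (2, 0, 1) fits (2, 3, 2); releases (1, 1, 2), pool now (3, 4, 4)
  P9: need (2, 4, 3) fits (3, 4, 4); releases (2, 0, 2), pool now (5, 4, 6)
  P2: need (2, 0, 6) fits (5, 4, 6); releases (1, 0, 2), pool now (6, 4, 8)
  P6: need (4, 4, 8) fits (6, 4, 8); releases (2, 2, 3), pool now (8, 6, 11)
  P4: need (8, 5, 7) fits (8, 6, 11); releases (1, 1, 1), pool now (9, 7, 12)


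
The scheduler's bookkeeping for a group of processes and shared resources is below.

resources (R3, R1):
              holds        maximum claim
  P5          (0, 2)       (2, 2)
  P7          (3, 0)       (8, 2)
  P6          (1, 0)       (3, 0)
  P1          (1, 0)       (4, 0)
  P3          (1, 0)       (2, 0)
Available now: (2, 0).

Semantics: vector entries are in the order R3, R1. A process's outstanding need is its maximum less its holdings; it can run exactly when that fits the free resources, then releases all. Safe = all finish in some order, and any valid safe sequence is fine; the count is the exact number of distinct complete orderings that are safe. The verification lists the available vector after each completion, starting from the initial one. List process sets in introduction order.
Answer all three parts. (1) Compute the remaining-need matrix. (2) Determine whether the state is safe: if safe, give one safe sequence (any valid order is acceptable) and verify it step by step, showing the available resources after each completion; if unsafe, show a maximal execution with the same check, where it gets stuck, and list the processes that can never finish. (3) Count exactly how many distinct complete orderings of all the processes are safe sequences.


(1) Outstanding need per process (order R3, R1):
  P5: (2, 0)
  P7: (5, 2)
  P6: (2, 0)
  P1: (3, 0)
  P3: (1, 0)
(2) SAFE — a valid safe sequence is P6, P1, P5, P3, P7.
Key observation: P6 is the earliest step where a requested resource binds exactly: need (2, 0), pool (2, 0) at its turn.
Check, step by step:
  pool = (2, 0)
  P6: need (2, 0) fits (2, 0); releases (1, 0), pool now (3, 0)
  P1: need (3, 0) fits (3, 0); releases (1, 0), pool now (4, 0)
  P5: need (2, 0) fits (4, 0); releases (0, 2), pool now (4, 2)
  P3: need (1, 0) fits (4, 2); releases (1, 0), pool now (5, 2)
  P7: need (5, 2) fits (5, 2); releases (3, 0), pool now (8, 2)
(3) Precisely 16 of the possible complete orderings are safe sequences.
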